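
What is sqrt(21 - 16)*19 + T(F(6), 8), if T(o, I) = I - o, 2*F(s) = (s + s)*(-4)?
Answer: 32 + 19*sqrt(5) ≈ 74.485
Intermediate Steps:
F(s) = -4*s (F(s) = ((s + s)*(-4))/2 = ((2*s)*(-4))/2 = (-8*s)/2 = -4*s)
sqrt(21 - 16)*19 + T(F(6), 8) = sqrt(21 - 16)*19 + (8 - (-4)*6) = sqrt(5)*19 + (8 - 1*(-24)) = 19*sqrt(5) + (8 + 24) = 19*sqrt(5) + 32 = 32 + 19*sqrt(5)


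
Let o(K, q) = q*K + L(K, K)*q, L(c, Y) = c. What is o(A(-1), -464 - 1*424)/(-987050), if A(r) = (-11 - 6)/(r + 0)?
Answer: 15096/493525 ≈ 0.030588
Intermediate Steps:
A(r) = -17/r
o(K, q) = 2*K*q (o(K, q) = q*K + K*q = K*q + K*q = 2*K*q)
o(A(-1), -464 - 1*424)/(-987050) = (2*(-17/(-1))*(-464 - 1*424))/(-987050) = (2*(-17*(-1))*(-464 - 424))*(-1/987050) = (2*17*(-888))*(-1/987050) = -30192*(-1/987050) = 15096/493525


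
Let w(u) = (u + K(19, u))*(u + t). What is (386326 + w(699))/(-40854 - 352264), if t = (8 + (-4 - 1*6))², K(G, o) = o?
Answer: -684560/196559 ≈ -3.4827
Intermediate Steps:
t = 4 (t = (8 + (-4 - 6))² = (8 - 10)² = (-2)² = 4)
w(u) = 2*u*(4 + u) (w(u) = (u + u)*(u + 4) = (2*u)*(4 + u) = 2*u*(4 + u))
(386326 + w(699))/(-40854 - 352264) = (386326 + 2*699*(4 + 699))/(-40854 - 352264) = (386326 + 2*699*703)/(-393118) = (386326 + 982794)*(-1/393118) = 1369120*(-1/393118) = -684560/196559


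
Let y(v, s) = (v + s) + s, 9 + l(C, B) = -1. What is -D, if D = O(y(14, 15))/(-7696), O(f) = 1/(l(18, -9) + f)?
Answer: 1/261664 ≈ 3.8217e-6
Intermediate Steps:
l(C, B) = -10 (l(C, B) = -9 - 1 = -10)
y(v, s) = v + 2*s (y(v, s) = (s + v) + s = v + 2*s)
O(f) = 1/(-10 + f)
D = -1/261664 (D = 1/((-10 + (14 + 2*15))*(-7696)) = -1/7696/(-10 + (14 + 30)) = -1/7696/(-10 + 44) = -1/7696/34 = (1/34)*(-1/7696) = -1/261664 ≈ -3.8217e-6)
-D = -1*(-1/261664) = 1/261664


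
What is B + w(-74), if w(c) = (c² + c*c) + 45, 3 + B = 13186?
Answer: 24180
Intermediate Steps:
B = 13183 (B = -3 + 13186 = 13183)
w(c) = 45 + 2*c² (w(c) = (c² + c²) + 45 = 2*c² + 45 = 45 + 2*c²)
B + w(-74) = 13183 + (45 + 2*(-74)²) = 13183 + (45 + 2*5476) = 13183 + (45 + 10952) = 13183 + 10997 = 24180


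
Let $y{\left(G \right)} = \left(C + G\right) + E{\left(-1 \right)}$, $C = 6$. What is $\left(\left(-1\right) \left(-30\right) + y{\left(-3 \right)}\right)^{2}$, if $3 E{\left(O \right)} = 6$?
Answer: $1225$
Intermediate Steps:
$E{\left(O \right)} = 2$ ($E{\left(O \right)} = \frac{1}{3} \cdot 6 = 2$)
$y{\left(G \right)} = 8 + G$ ($y{\left(G \right)} = \left(6 + G\right) + 2 = 8 + G$)
$\left(\left(-1\right) \left(-30\right) + y{\left(-3 \right)}\right)^{2} = \left(\left(-1\right) \left(-30\right) + \left(8 - 3\right)\right)^{2} = \left(30 + 5\right)^{2} = 35^{2} = 1225$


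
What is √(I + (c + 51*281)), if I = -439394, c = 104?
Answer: I*√424959 ≈ 651.89*I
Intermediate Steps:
√(I + (c + 51*281)) = √(-439394 + (104 + 51*281)) = √(-439394 + (104 + 14331)) = √(-439394 + 14435) = √(-424959) = I*√424959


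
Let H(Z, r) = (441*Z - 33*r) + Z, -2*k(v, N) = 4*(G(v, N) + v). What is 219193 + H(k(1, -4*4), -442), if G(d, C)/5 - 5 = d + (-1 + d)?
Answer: 206375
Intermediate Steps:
G(d, C) = 20 + 10*d (G(d, C) = 25 + 5*(d + (-1 + d)) = 25 + 5*(-1 + 2*d) = 25 + (-5 + 10*d) = 20 + 10*d)
k(v, N) = -40 - 22*v (k(v, N) = -2*((20 + 10*v) + v) = -2*(20 + 11*v) = -(80 + 44*v)/2 = -40 - 22*v)
H(Z, r) = -33*r + 442*Z (H(Z, r) = (-33*r + 441*Z) + Z = -33*r + 442*Z)
219193 + H(k(1, -4*4), -442) = 219193 + (-33*(-442) + 442*(-40 - 22*1)) = 219193 + (14586 + 442*(-40 - 22)) = 219193 + (14586 + 442*(-62)) = 219193 + (14586 - 27404) = 219193 - 12818 = 206375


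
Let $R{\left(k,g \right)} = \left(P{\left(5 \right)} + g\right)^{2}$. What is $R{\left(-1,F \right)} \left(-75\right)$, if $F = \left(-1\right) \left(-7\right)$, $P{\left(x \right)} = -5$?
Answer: $-300$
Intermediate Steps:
$F = 7$
$R{\left(k,g \right)} = \left(-5 + g\right)^{2}$
$R{\left(-1,F \right)} \left(-75\right) = \left(-5 + 7\right)^{2} \left(-75\right) = 2^{2} \left(-75\right) = 4 \left(-75\right) = -300$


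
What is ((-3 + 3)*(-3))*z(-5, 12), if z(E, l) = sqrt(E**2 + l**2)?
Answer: 0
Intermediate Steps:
((-3 + 3)*(-3))*z(-5, 12) = ((-3 + 3)*(-3))*sqrt((-5)**2 + 12**2) = (0*(-3))*sqrt(25 + 144) = 0*sqrt(169) = 0*13 = 0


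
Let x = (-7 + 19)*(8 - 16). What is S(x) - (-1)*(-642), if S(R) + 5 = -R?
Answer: -551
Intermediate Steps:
x = -96 (x = 12*(-8) = -96)
S(R) = -5 - R
S(x) - (-1)*(-642) = (-5 - 1*(-96)) - (-1)*(-642) = (-5 + 96) - 1*642 = 91 - 642 = -551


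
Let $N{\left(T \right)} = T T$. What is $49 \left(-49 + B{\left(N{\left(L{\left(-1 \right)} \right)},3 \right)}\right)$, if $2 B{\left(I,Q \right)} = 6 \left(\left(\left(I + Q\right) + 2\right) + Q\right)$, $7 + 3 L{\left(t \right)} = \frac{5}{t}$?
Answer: $1127$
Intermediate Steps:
$L{\left(t \right)} = - \frac{7}{3} + \frac{5}{3 t}$ ($L{\left(t \right)} = - \frac{7}{3} + \frac{5 \frac{1}{t}}{3} = - \frac{7}{3} + \frac{5}{3 t}$)
$N{\left(T \right)} = T^{2}$
$B{\left(I,Q \right)} = 6 + 3 I + 6 Q$ ($B{\left(I,Q \right)} = \frac{6 \left(\left(\left(I + Q\right) + 2\right) + Q\right)}{2} = \frac{6 \left(\left(2 + I + Q\right) + Q\right)}{2} = \frac{6 \left(2 + I + 2 Q\right)}{2} = \frac{12 + 6 I + 12 Q}{2} = 6 + 3 I + 6 Q$)
$49 \left(-49 + B{\left(N{\left(L{\left(-1 \right)} \right)},3 \right)}\right) = 49 \left(-49 + \left(6 + 3 \left(\frac{5 - -7}{3 \left(-1\right)}\right)^{2} + 6 \cdot 3\right)\right) = 49 \left(-49 + \left(6 + 3 \left(\frac{1}{3} \left(-1\right) \left(5 + 7\right)\right)^{2} + 18\right)\right) = 49 \left(-49 + \left(6 + 3 \left(\frac{1}{3} \left(-1\right) 12\right)^{2} + 18\right)\right) = 49 \left(-49 + \left(6 + 3 \left(-4\right)^{2} + 18\right)\right) = 49 \left(-49 + \left(6 + 3 \cdot 16 + 18\right)\right) = 49 \left(-49 + \left(6 + 48 + 18\right)\right) = 49 \left(-49 + 72\right) = 49 \cdot 23 = 1127$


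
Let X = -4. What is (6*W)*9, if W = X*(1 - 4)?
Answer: 648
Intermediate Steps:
W = 12 (W = -4*(1 - 4) = -4*(-3) = 12)
(6*W)*9 = (6*12)*9 = 72*9 = 648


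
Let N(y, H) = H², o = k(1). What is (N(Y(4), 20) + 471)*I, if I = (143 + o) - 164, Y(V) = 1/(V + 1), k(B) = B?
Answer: -17420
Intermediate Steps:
o = 1
Y(V) = 1/(1 + V)
I = -20 (I = (143 + 1) - 164 = 144 - 164 = -20)
(N(Y(4), 20) + 471)*I = (20² + 471)*(-20) = (400 + 471)*(-20) = 871*(-20) = -17420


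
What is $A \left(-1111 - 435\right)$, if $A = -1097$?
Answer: $1695962$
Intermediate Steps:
$A \left(-1111 - 435\right) = - 1097 \left(-1111 - 435\right) = \left(-1097\right) \left(-1546\right) = 1695962$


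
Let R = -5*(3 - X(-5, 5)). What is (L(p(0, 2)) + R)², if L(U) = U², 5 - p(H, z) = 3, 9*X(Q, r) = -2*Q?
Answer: 2401/81 ≈ 29.642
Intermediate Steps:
X(Q, r) = -2*Q/9 (X(Q, r) = (-2*Q)/9 = -2*Q/9)
R = -85/9 (R = -5*(3 - (-2)*(-5)/9) = -5*(3 - 1*10/9) = -5*(3 - 10/9) = -5*17/9 = -85/9 ≈ -9.4444)
p(H, z) = 2 (p(H, z) = 5 - 1*3 = 5 - 3 = 2)
(L(p(0, 2)) + R)² = (2² - 85/9)² = (4 - 85/9)² = (-49/9)² = 2401/81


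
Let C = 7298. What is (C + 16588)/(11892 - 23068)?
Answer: -11943/5588 ≈ -2.1373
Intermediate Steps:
(C + 16588)/(11892 - 23068) = (7298 + 16588)/(11892 - 23068) = 23886/(-11176) = 23886*(-1/11176) = -11943/5588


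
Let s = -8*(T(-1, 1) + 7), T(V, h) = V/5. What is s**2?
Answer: 73984/25 ≈ 2959.4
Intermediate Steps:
T(V, h) = V/5 (T(V, h) = V*(1/5) = V/5)
s = -272/5 (s = -8*((1/5)*(-1) + 7) = -8*(-1/5 + 7) = -8*34/5 = -272/5 ≈ -54.400)
s**2 = (-272/5)**2 = 73984/25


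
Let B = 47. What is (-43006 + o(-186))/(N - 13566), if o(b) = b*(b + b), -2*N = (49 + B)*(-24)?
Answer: -13093/6207 ≈ -2.1094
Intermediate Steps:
N = 1152 (N = -(49 + 47)*(-24)/2 = -48*(-24) = -½*(-2304) = 1152)
o(b) = 2*b² (o(b) = b*(2*b) = 2*b²)
(-43006 + o(-186))/(N - 13566) = (-43006 + 2*(-186)²)/(1152 - 13566) = (-43006 + 2*34596)/(-12414) = (-43006 + 69192)*(-1/12414) = 26186*(-1/12414) = -13093/6207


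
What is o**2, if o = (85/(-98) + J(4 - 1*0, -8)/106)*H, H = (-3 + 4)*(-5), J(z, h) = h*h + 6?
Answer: 28890625/26977636 ≈ 1.0709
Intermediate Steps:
J(z, h) = 6 + h**2 (J(z, h) = h**2 + 6 = 6 + h**2)
H = -5 (H = 1*(-5) = -5)
o = 5375/5194 (o = (85/(-98) + (6 + (-8)**2)/106)*(-5) = (85*(-1/98) + (6 + 64)*(1/106))*(-5) = (-85/98 + 70*(1/106))*(-5) = (-85/98 + 35/53)*(-5) = -1075/5194*(-5) = 5375/5194 ≈ 1.0348)
o**2 = (5375/5194)**2 = 28890625/26977636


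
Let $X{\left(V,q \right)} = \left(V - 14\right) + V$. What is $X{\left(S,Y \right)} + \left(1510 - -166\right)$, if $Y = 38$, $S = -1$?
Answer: $1660$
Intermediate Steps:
$X{\left(V,q \right)} = -14 + 2 V$ ($X{\left(V,q \right)} = \left(-14 + V\right) + V = -14 + 2 V$)
$X{\left(S,Y \right)} + \left(1510 - -166\right) = \left(-14 + 2 \left(-1\right)\right) + \left(1510 - -166\right) = \left(-14 - 2\right) + \left(1510 + 166\right) = -16 + 1676 = 1660$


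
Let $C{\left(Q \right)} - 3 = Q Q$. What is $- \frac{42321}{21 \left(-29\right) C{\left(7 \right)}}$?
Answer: $\frac{14107}{10556} \approx 1.3364$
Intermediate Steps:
$C{\left(Q \right)} = 3 + Q^{2}$ ($C{\left(Q \right)} = 3 + Q Q = 3 + Q^{2}$)
$- \frac{42321}{21 \left(-29\right) C{\left(7 \right)}} = - \frac{42321}{21 \left(-29\right) \left(3 + 7^{2}\right)} = - \frac{42321}{\left(-609\right) \left(3 + 49\right)} = - \frac{42321}{\left(-609\right) 52} = - \frac{42321}{-31668} = \left(-42321\right) \left(- \frac{1}{31668}\right) = \frac{14107}{10556}$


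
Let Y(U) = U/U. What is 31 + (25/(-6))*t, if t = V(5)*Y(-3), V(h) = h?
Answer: 61/6 ≈ 10.167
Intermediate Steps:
Y(U) = 1
t = 5 (t = 5*1 = 5)
31 + (25/(-6))*t = 31 + (25/(-6))*5 = 31 + (25*(-⅙))*5 = 31 - 25/6*5 = 31 - 125/6 = 61/6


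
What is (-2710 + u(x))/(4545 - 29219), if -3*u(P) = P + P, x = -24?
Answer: 1347/12337 ≈ 0.10918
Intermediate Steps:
u(P) = -2*P/3 (u(P) = -(P + P)/3 = -2*P/3)
(-2710 + u(x))/(4545 - 29219) = (-2710 - 2/3*(-24))/(4545 - 29219) = (-2710 + 16)/(-24674) = -2694*(-1/24674) = 1347/12337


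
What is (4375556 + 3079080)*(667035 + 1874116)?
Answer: 18943355726036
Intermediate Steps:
(4375556 + 3079080)*(667035 + 1874116) = 7454636*2541151 = 18943355726036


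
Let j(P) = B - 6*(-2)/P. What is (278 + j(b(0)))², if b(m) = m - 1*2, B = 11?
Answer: 80089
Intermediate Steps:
b(m) = -2 + m (b(m) = m - 2 = -2 + m)
j(P) = 11 + 12/P (j(P) = 11 - 6*(-2)/P = 11 - (-12)/P = 11 + 12/P)
(278 + j(b(0)))² = (278 + (11 + 12/(-2 + 0)))² = (278 + (11 + 12/(-2)))² = (278 + (11 + 12*(-½)))² = (278 + (11 - 6))² = (278 + 5)² = 283² = 80089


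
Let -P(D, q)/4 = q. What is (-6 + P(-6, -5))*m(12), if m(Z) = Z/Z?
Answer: 14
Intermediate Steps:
m(Z) = 1
P(D, q) = -4*q
(-6 + P(-6, -5))*m(12) = (-6 - 4*(-5))*1 = (-6 + 20)*1 = 14*1 = 14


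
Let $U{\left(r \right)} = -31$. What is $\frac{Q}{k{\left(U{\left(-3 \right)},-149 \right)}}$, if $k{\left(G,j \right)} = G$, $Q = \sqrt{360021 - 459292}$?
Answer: $- \frac{i \sqrt{99271}}{31} \approx - 10.164 i$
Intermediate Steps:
$Q = i \sqrt{99271}$ ($Q = \sqrt{-99271} = i \sqrt{99271} \approx 315.07 i$)
$\frac{Q}{k{\left(U{\left(-3 \right)},-149 \right)}} = \frac{i \sqrt{99271}}{-31} = i \sqrt{99271} \left(- \frac{1}{31}\right) = - \frac{i \sqrt{99271}}{31}$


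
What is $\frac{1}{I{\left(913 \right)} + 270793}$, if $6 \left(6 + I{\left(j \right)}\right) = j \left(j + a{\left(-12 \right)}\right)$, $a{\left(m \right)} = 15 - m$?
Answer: $\frac{3}{1241471} \approx 2.4165 \cdot 10^{-6}$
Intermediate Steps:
$I{\left(j \right)} = -6 + \frac{j \left(27 + j\right)}{6}$ ($I{\left(j \right)} = -6 + \frac{j \left(j + \left(15 - -12\right)\right)}{6} = -6 + \frac{j \left(j + \left(15 + 12\right)\right)}{6} = -6 + \frac{j \left(j + 27\right)}{6} = -6 + \frac{j \left(27 + j\right)}{6}$)
$\frac{1}{I{\left(913 \right)} + 270793} = \frac{1}{\left(-6 + \frac{913^{2}}{6} + \frac{9}{2} \cdot 913\right) + 270793} = \frac{1}{\left(-6 + \frac{1}{6} \cdot 833569 + \frac{8217}{2}\right) + 270793} = \frac{1}{\left(-6 + \frac{833569}{6} + \frac{8217}{2}\right) + 270793} = \frac{1}{\frac{429092}{3} + 270793} = \frac{1}{\frac{1241471}{3}} = \frac{3}{1241471}$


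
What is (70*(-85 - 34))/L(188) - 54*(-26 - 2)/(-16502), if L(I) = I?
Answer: -34436479/775594 ≈ -44.400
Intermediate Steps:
(70*(-85 - 34))/L(188) - 54*(-26 - 2)/(-16502) = (70*(-85 - 34))/188 - 54*(-26 - 2)/(-16502) = (70*(-119))*(1/188) - 54*(-28)*(-1/16502) = -8330*1/188 + 1512*(-1/16502) = -4165/94 - 756/8251 = -34436479/775594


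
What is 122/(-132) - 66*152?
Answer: -662173/66 ≈ -10033.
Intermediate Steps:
122/(-132) - 66*152 = 122*(-1/132) - 10032 = -61/66 - 10032 = -662173/66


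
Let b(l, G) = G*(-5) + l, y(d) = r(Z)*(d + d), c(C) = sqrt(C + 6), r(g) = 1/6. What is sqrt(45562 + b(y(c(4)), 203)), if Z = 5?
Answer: sqrt(400923 + 3*sqrt(10))/3 ≈ 211.06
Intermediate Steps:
r(g) = 1/6
c(C) = sqrt(6 + C)
y(d) = d/3 (y(d) = (d + d)/6 = (2*d)/6 = d/3)
b(l, G) = l - 5*G (b(l, G) = -5*G + l = l - 5*G)
sqrt(45562 + b(y(c(4)), 203)) = sqrt(45562 + (sqrt(6 + 4)/3 - 5*203)) = sqrt(45562 + (sqrt(10)/3 - 1015)) = sqrt(45562 + (-1015 + sqrt(10)/3)) = sqrt(44547 + sqrt(10)/3)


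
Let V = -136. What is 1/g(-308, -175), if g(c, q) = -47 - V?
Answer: 1/89 ≈ 0.011236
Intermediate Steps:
g(c, q) = 89 (g(c, q) = -47 - 1*(-136) = -47 + 136 = 89)
1/g(-308, -175) = 1/89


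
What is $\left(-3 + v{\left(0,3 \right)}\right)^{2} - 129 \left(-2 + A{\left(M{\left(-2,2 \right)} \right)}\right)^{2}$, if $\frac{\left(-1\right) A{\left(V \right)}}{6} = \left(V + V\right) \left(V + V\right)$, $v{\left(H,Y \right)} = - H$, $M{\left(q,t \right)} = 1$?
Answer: $-87195$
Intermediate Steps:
$A{\left(V \right)} = - 24 V^{2}$ ($A{\left(V \right)} = - 6 \left(V + V\right) \left(V + V\right) = - 6 \cdot 2 V 2 V = - 6 \cdot 4 V^{2} = - 24 V^{2}$)
$\left(-3 + v{\left(0,3 \right)}\right)^{2} - 129 \left(-2 + A{\left(M{\left(-2,2 \right)} \right)}\right)^{2} = \left(-3 - 0\right)^{2} - 129 \left(-2 - 24 \cdot 1^{2}\right)^{2} = \left(-3 + 0\right)^{2} - 129 \left(-2 - 24\right)^{2} = \left(-3\right)^{2} - 129 \left(-2 - 24\right)^{2} = 9 - 129 \left(-26\right)^{2} = 9 - 87204 = -87195$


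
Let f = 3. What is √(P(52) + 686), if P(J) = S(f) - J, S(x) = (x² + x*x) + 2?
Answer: √654 ≈ 25.573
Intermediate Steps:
S(x) = 2 + 2*x² (S(x) = (x² + x²) + 2 = 2*x² + 2 = 2 + 2*x²)
P(J) = 20 - J (P(J) = (2 + 2*3²) - J = (2 + 2*9) - J = (2 + 18) - J = 20 - J)
√(P(52) + 686) = √((20 - 1*52) + 686) = √((20 - 52) + 686) = √(-32 + 686) = √654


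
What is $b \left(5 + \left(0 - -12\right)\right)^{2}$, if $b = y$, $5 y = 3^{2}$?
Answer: $\frac{2601}{5} \approx 520.2$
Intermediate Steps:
$y = \frac{9}{5}$ ($y = \frac{3^{2}}{5} = \frac{1}{5} \cdot 9 = \frac{9}{5} \approx 1.8$)
$b = \frac{9}{5} \approx 1.8$
$b \left(5 + \left(0 - -12\right)\right)^{2} = \frac{9 \left(5 + \left(0 - -12\right)\right)^{2}}{5} = \frac{9 \left(5 + \left(0 + 12\right)\right)^{2}}{5} = \frac{9 \left(5 + 12\right)^{2}}{5} = \frac{9 \cdot 17^{2}}{5} = \frac{9}{5} \cdot 289 = \frac{2601}{5}$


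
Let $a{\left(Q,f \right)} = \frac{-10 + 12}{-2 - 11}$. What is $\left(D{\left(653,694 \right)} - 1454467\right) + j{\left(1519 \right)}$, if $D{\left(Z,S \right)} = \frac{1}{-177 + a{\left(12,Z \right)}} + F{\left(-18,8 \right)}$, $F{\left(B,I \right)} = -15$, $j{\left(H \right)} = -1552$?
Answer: $- \frac{3353246315}{2303} \approx -1.456 \cdot 10^{6}$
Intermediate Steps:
$a{\left(Q,f \right)} = - \frac{2}{13}$ ($a{\left(Q,f \right)} = \frac{2}{-13} = 2 \left(- \frac{1}{13}\right) = - \frac{2}{13}$)
$D{\left(Z,S \right)} = - \frac{34558}{2303}$ ($D{\left(Z,S \right)} = \frac{1}{-177 - \frac{2}{13}} - 15 = \frac{1}{- \frac{2303}{13}} - 15 = - \frac{13}{2303} - 15 = - \frac{34558}{2303}$)
$\left(D{\left(653,694 \right)} - 1454467\right) + j{\left(1519 \right)} = \left(- \frac{34558}{2303} - 1454467\right) - 1552 = - \frac{3349672059}{2303} - 1552 = - \frac{3353246315}{2303}$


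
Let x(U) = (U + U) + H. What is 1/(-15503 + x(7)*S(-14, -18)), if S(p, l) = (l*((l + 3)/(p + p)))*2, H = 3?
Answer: -7/110816 ≈ -6.3168e-5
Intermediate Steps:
x(U) = 3 + 2*U (x(U) = (U + U) + 3 = 2*U + 3 = 3 + 2*U)
S(p, l) = l*(3 + l)/p (S(p, l) = (l*((3 + l)/((2*p))))*2 = (l*((3 + l)*(1/(2*p))))*2 = (l*((3 + l)/(2*p)))*2 = (l*(3 + l)/(2*p))*2 = l*(3 + l)/p)
1/(-15503 + x(7)*S(-14, -18)) = 1/(-15503 + (3 + 2*7)*(-18*(3 - 18)/(-14))) = 1/(-15503 + (3 + 14)*(-18*(-1/14)*(-15))) = 1/(-15503 + 17*(-135/7)) = 1/(-15503 - 2295/7) = 1/(-110816/7) = -7/110816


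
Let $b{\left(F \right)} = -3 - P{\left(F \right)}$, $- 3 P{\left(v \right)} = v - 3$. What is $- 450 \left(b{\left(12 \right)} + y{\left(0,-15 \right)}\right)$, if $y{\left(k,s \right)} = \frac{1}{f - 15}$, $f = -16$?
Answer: $\frac{450}{31} \approx 14.516$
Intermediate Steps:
$P{\left(v \right)} = 1 - \frac{v}{3}$ ($P{\left(v \right)} = - \frac{v - 3}{3} = - \frac{-3 + v}{3} = 1 - \frac{v}{3}$)
$b{\left(F \right)} = -4 + \frac{F}{3}$ ($b{\left(F \right)} = -3 - \left(1 - \frac{F}{3}\right) = -3 + \left(-1 + \frac{F}{3}\right) = -4 + \frac{F}{3}$)
$y{\left(k,s \right)} = - \frac{1}{31}$ ($y{\left(k,s \right)} = \frac{1}{-16 - 15} = \frac{1}{-31} = - \frac{1}{31}$)
$- 450 \left(b{\left(12 \right)} + y{\left(0,-15 \right)}\right) = - 450 \left(\left(-4 + \frac{1}{3} \cdot 12\right) - \frac{1}{31}\right) = - 450 \left(\left(-4 + 4\right) - \frac{1}{31}\right) = - 450 \left(0 - \frac{1}{31}\right) = \left(-450\right) \left(- \frac{1}{31}\right) = \frac{450}{31}$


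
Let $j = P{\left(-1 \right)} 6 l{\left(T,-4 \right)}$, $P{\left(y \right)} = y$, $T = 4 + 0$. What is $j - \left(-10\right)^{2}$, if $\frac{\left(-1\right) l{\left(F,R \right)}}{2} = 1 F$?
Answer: $-52$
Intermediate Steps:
$T = 4$
$l{\left(F,R \right)} = - 2 F$ ($l{\left(F,R \right)} = - 2 \cdot 1 F = - 2 F$)
$j = 48$ ($j = - 6 \left(\left(-2\right) 4\right) = - 6 \left(-8\right) = \left(-1\right) \left(-48\right) = 48$)
$j - \left(-10\right)^{2} = 48 - \left(-10\right)^{2} = 48 - 100 = -52$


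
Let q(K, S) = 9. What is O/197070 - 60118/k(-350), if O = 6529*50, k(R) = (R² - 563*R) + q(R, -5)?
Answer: 9247258129/6297549213 ≈ 1.4684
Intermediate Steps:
k(R) = 9 + R² - 563*R (k(R) = (R² - 563*R) + 9 = 9 + R² - 563*R)
O = 326450
O/197070 - 60118/k(-350) = 326450/197070 - 60118/(9 + (-350)² - 563*(-350)) = 326450*(1/197070) - 60118/(9 + 122500 + 197050) = 32645/19707 - 60118/319559 = 9247258129/6297549213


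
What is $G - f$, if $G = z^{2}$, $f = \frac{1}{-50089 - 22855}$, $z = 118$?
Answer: $\frac{1015672257}{72944} \approx 13924.0$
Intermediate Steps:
$f = - \frac{1}{72944}$ ($f = \frac{1}{-72944} = - \frac{1}{72944} \approx -1.3709 \cdot 10^{-5}$)
$G = 13924$ ($G = 118^{2} = 13924$)
$G - f = 13924 - - \frac{1}{72944} = 13924 + \frac{1}{72944} = \frac{1015672257}{72944}$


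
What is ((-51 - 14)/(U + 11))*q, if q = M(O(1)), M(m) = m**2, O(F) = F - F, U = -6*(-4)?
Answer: 0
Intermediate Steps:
U = 24
O(F) = 0
q = 0 (q = 0**2 = 0)
((-51 - 14)/(U + 11))*q = ((-51 - 14)/(24 + 11))*0 = -65/35*0 = -65*1/35*0 = -13/7*0 = 0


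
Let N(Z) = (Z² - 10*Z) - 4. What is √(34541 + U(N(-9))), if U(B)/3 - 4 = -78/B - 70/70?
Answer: 4*√60220367/167 ≈ 185.87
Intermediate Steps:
N(Z) = -4 + Z² - 10*Z
U(B) = 9 - 234/B (U(B) = 12 + 3*(-78/B - 70/70) = 12 + 3*(-78/B - 70*1/70) = 12 + 3*(-78/B - 1) = 12 + 3*(-1 - 78/B) = 12 + (-3 - 234/B) = 9 - 234/B)
√(34541 + U(N(-9))) = √(34541 + (9 - 234/(-4 + (-9)² - 10*(-9)))) = √(34541 + (9 - 234/(-4 + 81 + 90))) = √(34541 + (9 - 234/167)) = √(34541 + 1269/167) = √(5769616/167) = 4*√60220367/167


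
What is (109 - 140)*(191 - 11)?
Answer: -5580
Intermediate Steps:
(109 - 140)*(191 - 11) = -31*180 = -5580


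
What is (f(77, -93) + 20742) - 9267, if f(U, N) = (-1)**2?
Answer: 11476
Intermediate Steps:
f(U, N) = 1
(f(77, -93) + 20742) - 9267 = (1 + 20742) - 9267 = 20743 - 9267 = 11476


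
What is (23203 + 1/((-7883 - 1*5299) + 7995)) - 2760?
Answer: 106037840/5187 ≈ 20443.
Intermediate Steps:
(23203 + 1/((-7883 - 1*5299) + 7995)) - 2760 = (23203 + 1/((-7883 - 5299) + 7995)) - 2760 = (23203 + 1/(-13182 + 7995)) - 2760 = (23203 + 1/(-5187)) - 2760 = (23203 - 1/5187) - 2760 = 120353960/5187 - 2760 = 106037840/5187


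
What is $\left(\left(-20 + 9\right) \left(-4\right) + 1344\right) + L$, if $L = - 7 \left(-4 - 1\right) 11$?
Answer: $1773$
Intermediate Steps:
$L = 385$ ($L = \left(-7\right) \left(-5\right) 11 = 35 \cdot 11 = 385$)
$\left(\left(-20 + 9\right) \left(-4\right) + 1344\right) + L = \left(\left(-20 + 9\right) \left(-4\right) + 1344\right) + 385 = \left(\left(-11\right) \left(-4\right) + 1344\right) + 385 = \left(44 + 1344\right) + 385 = 1388 + 385 = 1773$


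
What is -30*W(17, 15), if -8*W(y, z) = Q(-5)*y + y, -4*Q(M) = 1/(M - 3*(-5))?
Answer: 1989/32 ≈ 62.156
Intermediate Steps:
Q(M) = -1/(4*(15 + M)) (Q(M) = -1/(4*(M - 3*(-5))) = -1/(4*(M + 15)) = -1/(4*(15 + M)))
W(y, z) = -39*y/320 (W(y, z) = -((-1/(60 + 4*(-5)))*y + y)/8 = -((-1/(60 - 20))*y + y)/8 = -((-1/40)*y + y)/8 = -((-1*1/40)*y + y)/8 = -(-y/40 + y)/8 = -39*y/320)
-30*W(17, 15) = -(-117)*17/32 = -30*(-663/320) = 1989/32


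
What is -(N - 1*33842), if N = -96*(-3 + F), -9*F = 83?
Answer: 98006/3 ≈ 32669.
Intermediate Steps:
F = -83/9 (F = -⅑*83 = -83/9 ≈ -9.2222)
N = 3520/3 (N = -96*(-3 - 83/9) = -96*(-110/9) = 3520/3 ≈ 1173.3)
-(N - 1*33842) = -(3520/3 - 1*33842) = -(3520/3 - 33842) = -1*(-98006/3) = 98006/3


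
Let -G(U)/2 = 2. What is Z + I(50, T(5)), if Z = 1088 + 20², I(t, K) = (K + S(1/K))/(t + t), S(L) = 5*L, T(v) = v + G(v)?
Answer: 74403/50 ≈ 1488.1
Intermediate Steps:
G(U) = -4 (G(U) = -2*2 = -4)
T(v) = -4 + v (T(v) = v - 4 = -4 + v)
I(t, K) = (K + 5/K)/(2*t) (I(t, K) = (K + 5/K)/(t + t) = (K + 5/K)/((2*t)) = (K + 5/K)*(1/(2*t)) = (K + 5/K)/(2*t))
Z = 1488 (Z = 1088 + 400 = 1488)
Z + I(50, T(5)) = 1488 + (½)*(5 + (-4 + 5)²)/((-4 + 5)*50) = 1488 + (½)*(1/50)*(5 + 1²)/1 = 1488 + (½)*1*(1/50)*(5 + 1) = 1488 + (½)*1*(1/50)*6 = 1488 + 3/50 = 74403/50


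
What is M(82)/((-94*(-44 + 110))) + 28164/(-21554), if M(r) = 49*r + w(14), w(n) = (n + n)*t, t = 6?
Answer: -66238625/33430254 ≈ -1.9814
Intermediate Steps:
w(n) = 12*n (w(n) = (n + n)*6 = (2*n)*6 = 12*n)
M(r) = 168 + 49*r (M(r) = 49*r + 12*14 = 49*r + 168 = 168 + 49*r)
M(82)/((-94*(-44 + 110))) + 28164/(-21554) = (168 + 49*82)/((-94*(-44 + 110))) + 28164/(-21554) = (168 + 4018)/((-94*66)) + 28164*(-1/21554) = 4186/(-6204) - 14082/10777 = 4186*(-1/6204) - 14082/10777 = -2093/3102 - 14082/10777 = -66238625/33430254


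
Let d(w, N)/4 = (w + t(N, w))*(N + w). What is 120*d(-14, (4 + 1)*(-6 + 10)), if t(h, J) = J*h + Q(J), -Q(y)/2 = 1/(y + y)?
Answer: -5925600/7 ≈ -8.4651e+5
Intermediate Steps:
Q(y) = -1/y (Q(y) = -2/(y + y) = -2*1/(2*y) = -1/y)
t(h, J) = -1/J + J*h (t(h, J) = J*h - 1/J = -1/J + J*h)
d(w, N) = 4*(N + w)*(w - 1/w + N*w) (d(w, N) = 4*((w + (-1/w + w*N))*(N + w)) = 4*((w + (-1/w + N*w))*(N + w)) = 4*((w - 1/w + N*w)*(N + w)) = 4*((N + w)*(w - 1/w + N*w)) = 4*(N + w)*(w - 1/w + N*w))
120*d(-14, (4 + 1)*(-6 + 10)) = 120*(4*(((4 + 1)*(-6 + 10))*(-1 + ((4 + 1)*(-6 + 10))*(-14)²) - 14*(-1 + (-14)² + ((4 + 1)*(-6 + 10))*(-14) + ((4 + 1)*(-6 + 10))*(-14)²))/(-14)) = 120*(4*(-1/14)*((5*4)*(-1 + (5*4)*196) - 14*(-1 + 196 + (5*4)*(-14) + (5*4)*196))) = 120*(4*(-1/14)*(20*(-1 + 20*196) - 14*(-1 + 196 + 20*(-14) + 20*196))) = 120*(4*(-1/14)*(20*(-1 + 3920) - 14*(-1 + 196 - 280 + 3920))) = 120*(4*(-1/14)*(20*3919 - 14*3835)) = 120*(4*(-1/14)*(78380 - 53690)) = 120*(4*(-1/14)*24690) = 120*(-49380/7) = -5925600/7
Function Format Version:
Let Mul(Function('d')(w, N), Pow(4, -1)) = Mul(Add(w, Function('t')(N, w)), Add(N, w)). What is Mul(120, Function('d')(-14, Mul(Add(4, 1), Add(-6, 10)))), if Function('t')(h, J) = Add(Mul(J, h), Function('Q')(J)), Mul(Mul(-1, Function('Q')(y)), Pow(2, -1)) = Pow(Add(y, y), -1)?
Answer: Rational(-5925600, 7) ≈ -8.4651e+5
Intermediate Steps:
Function('Q')(y) = Mul(-1, Pow(y, -1)) (Function('Q')(y) = Mul(-2, Pow(Add(y, y), -1)) = Mul(-2, Pow(Mul(2, y), -1)) = Mul(-2, Mul(Rational(1, 2), Pow(y, -1))) = Mul(-1, Pow(y, -1)))
Function('t')(h, J) = Add(Mul(-1, Pow(J, -1)), Mul(J, h)) (Function('t')(h, J) = Add(Mul(J, h), Mul(-1, Pow(J, -1))) = Add(Mul(-1, Pow(J, -1)), Mul(J, h)))
Function('d')(w, N) = Mul(4, Add(N, w), Add(w, Mul(-1, Pow(w, -1)), Mul(N, w))) (Function('d')(w, N) = Mul(4, Mul(Add(w, Add(Mul(-1, Pow(w, -1)), Mul(w, N))), Add(N, w))) = Mul(4, Mul(Add(w, Add(Mul(-1, Pow(w, -1)), Mul(N, w))), Add(N, w))) = Mul(4, Mul(Add(w, Mul(-1, Pow(w, -1)), Mul(N, w)), Add(N, w))) = Mul(4, Mul(Add(N, w), Add(w, Mul(-1, Pow(w, -1)), Mul(N, w)))) = Mul(4, Add(N, w), Add(w, Mul(-1, Pow(w, -1)), Mul(N, w))))
Mul(120, Function('d')(-14, Mul(Add(4, 1), Add(-6, 10)))) = Mul(120, Mul(4, Pow(-14, -1), Add(Mul(Mul(Add(4, 1), Add(-6, 10)), Add(-1, Mul(Mul(Add(4, 1), Add(-6, 10)), Pow(-14, 2)))), Mul(-14, Add(-1, Pow(-14, 2), Mul(Mul(Add(4, 1), Add(-6, 10)), -14), Mul(Mul(Add(4, 1), Add(-6, 10)), Pow(-14, 2))))))) = Mul(120, Mul(4, Rational(-1, 14), Add(Mul(Mul(5, 4), Add(-1, Mul(Mul(5, 4), 196))), Mul(-14, Add(-1, 196, Mul(Mul(5, 4), -14), Mul(Mul(5, 4), 196)))))) = Mul(120, Mul(4, Rational(-1, 14), Add(Mul(20, Add(-1, Mul(20, 196))), Mul(-14, Add(-1, 196, Mul(20, -14), Mul(20, 196)))))) = Mul(120, Mul(4, Rational(-1, 14), Add(Mul(20, Add(-1, 3920)), Mul(-14, Add(-1, 196, -280, 3920))))) = Mul(120, Mul(4, Rational(-1, 14), Add(Mul(20, 3919), Mul(-14, 3835)))) = Mul(120, Mul(4, Rational(-1, 14), Add(78380, -53690))) = Mul(120, Mul(4, Rational(-1, 14), 24690)) = Mul(120, Rational(-49380, 7)) = Rational(-5925600, 7)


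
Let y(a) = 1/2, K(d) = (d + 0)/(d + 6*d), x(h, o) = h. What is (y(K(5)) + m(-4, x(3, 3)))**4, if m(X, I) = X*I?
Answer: 279841/16 ≈ 17490.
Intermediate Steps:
K(d) = 1/7 (K(d) = d/((7*d)) = d*(1/(7*d)) = 1/7)
m(X, I) = I*X
y(a) = 1/2
(y(K(5)) + m(-4, x(3, 3)))**4 = (1/2 + 3*(-4))**4 = (1/2 - 12)**4 = (-23/2)**4 = 279841/16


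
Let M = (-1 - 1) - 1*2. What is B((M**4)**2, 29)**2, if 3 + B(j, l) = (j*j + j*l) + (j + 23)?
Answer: 18463636609660092816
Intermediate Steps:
M = -4 (M = -2 - 2 = -4)
B(j, l) = 20 + j + j**2 + j*l (B(j, l) = -3 + ((j*j + j*l) + (j + 23)) = -3 + ((j**2 + j*l) + (23 + j)) = -3 + (23 + j + j**2 + j*l) = 20 + j + j**2 + j*l)
B((M**4)**2, 29)**2 = (20 + ((-4)**4)**2 + (((-4)**4)**2)**2 + ((-4)**4)**2*29)**2 = (20 + 256**2 + (256**2)**2 + 256**2*29)**2 = (20 + 65536 + 65536**2 + 65536*29)**2 = (20 + 65536 + 4294967296 + 1900544)**2 = 4296933396**2 = 18463636609660092816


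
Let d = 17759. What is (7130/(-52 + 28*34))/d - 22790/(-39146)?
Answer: 18226697999/31283721630 ≈ 0.58263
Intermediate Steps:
(7130/(-52 + 28*34))/d - 22790/(-39146) = (7130/(-52 + 28*34))/17759 - 22790/(-39146) = (7130/(-52 + 952))*(1/17759) - 22790*(-1/39146) = (7130/900)*(1/17759) + 11395/19573 = (7130*(1/900))*(1/17759) + 11395/19573 = (713/90)*(1/17759) + 11395/19573 = 713/1598310 + 11395/19573 = 18226697999/31283721630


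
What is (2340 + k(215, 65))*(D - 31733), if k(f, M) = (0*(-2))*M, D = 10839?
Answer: -48891960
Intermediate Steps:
k(f, M) = 0 (k(f, M) = 0*M = 0)
(2340 + k(215, 65))*(D - 31733) = (2340 + 0)*(10839 - 31733) = 2340*(-20894) = -48891960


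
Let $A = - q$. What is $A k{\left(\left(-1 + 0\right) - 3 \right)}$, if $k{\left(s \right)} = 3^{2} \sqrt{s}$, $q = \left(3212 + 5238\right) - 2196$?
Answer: $- 112572 i \approx - 1.1257 \cdot 10^{5} i$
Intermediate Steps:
$q = 6254$ ($q = 8450 - 2196 = 6254$)
$A = -6254$ ($A = \left(-1\right) 6254 = -6254$)
$k{\left(s \right)} = 9 \sqrt{s}$
$A k{\left(\left(-1 + 0\right) - 3 \right)} = - 6254 \cdot 9 \sqrt{\left(-1 + 0\right) - 3} = - 6254 \cdot 9 \sqrt{-1 - 3} = - 6254 \cdot 9 \sqrt{-4} = - 6254 \cdot 9 \cdot 2 i = - 6254 \cdot 18 i = - 112572 i$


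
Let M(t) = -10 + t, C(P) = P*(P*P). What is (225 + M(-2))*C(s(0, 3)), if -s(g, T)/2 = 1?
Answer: -1704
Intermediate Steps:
s(g, T) = -2 (s(g, T) = -2*1 = -2)
C(P) = P³ (C(P) = P*P² = P³)
(225 + M(-2))*C(s(0, 3)) = (225 + (-10 - 2))*(-2)³ = (225 - 12)*(-8) = 213*(-8) = -1704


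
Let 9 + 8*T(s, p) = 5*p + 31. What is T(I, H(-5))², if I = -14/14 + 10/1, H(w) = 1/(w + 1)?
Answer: 6889/1024 ≈ 6.7275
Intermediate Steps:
H(w) = 1/(1 + w)
I = 9 (I = -14*1/14 + 10*1 = -1 + 10 = 9)
T(s, p) = 11/4 + 5*p/8 (T(s, p) = -9/8 + (5*p + 31)/8 = -9/8 + (31 + 5*p)/8 = -9/8 + (31/8 + 5*p/8) = 11/4 + 5*p/8)
T(I, H(-5))² = (11/4 + 5/(8*(1 - 5)))² = (11/4 + (5/8)/(-4))² = (11/4 + (5/8)*(-¼))² = (11/4 - 5/32)² = (83/32)² = 6889/1024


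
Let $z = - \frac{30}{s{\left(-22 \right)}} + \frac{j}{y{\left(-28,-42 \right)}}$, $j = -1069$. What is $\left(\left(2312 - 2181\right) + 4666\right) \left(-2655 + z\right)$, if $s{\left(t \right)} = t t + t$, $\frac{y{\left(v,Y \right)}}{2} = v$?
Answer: $- \frac{7789181517}{616} \approx -1.2645 \cdot 10^{7}$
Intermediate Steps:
$y{\left(v,Y \right)} = 2 v$
$s{\left(t \right)} = t + t^{2}$ ($s{\left(t \right)} = t^{2} + t = t + t^{2}$)
$z = \frac{11719}{616}$ ($z = - \frac{30}{\left(-22\right) \left(1 - 22\right)} - \frac{1069}{2 \left(-28\right)} = - \frac{30}{\left(-22\right) \left(-21\right)} - \frac{1069}{-56} = - \frac{30}{462} - - \frac{1069}{56} = \left(-30\right) \frac{1}{462} + \frac{1069}{56} = - \frac{5}{77} + \frac{1069}{56} = \frac{11719}{616} \approx 19.024$)
$\left(\left(2312 - 2181\right) + 4666\right) \left(-2655 + z\right) = \left(\left(2312 - 2181\right) + 4666\right) \left(-2655 + \frac{11719}{616}\right) = \left(\left(2312 - 2181\right) + 4666\right) \left(- \frac{1623761}{616}\right) = \left(131 + 4666\right) \left(- \frac{1623761}{616}\right) = 4797 \left(- \frac{1623761}{616}\right) = - \frac{7789181517}{616}$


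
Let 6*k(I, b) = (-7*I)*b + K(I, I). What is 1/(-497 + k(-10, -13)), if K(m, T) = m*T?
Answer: -1/632 ≈ -0.0015823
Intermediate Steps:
K(m, T) = T*m
k(I, b) = I²/6 - 7*I*b/6 (k(I, b) = ((-7*I)*b + I*I)/6 = (-7*I*b + I²)/6 = (I² - 7*I*b)/6 = I²/6 - 7*I*b/6)
1/(-497 + k(-10, -13)) = 1/(-497 + (⅙)*(-10)*(-10 - 7*(-13))) = 1/(-497 + (⅙)*(-10)*(-10 + 91)) = 1/(-497 + (⅙)*(-10)*81) = 1/(-497 - 135) = 1/(-632) = -1/632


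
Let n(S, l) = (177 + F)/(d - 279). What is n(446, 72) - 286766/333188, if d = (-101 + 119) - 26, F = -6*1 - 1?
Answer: -69471901/47812478 ≈ -1.4530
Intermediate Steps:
F = -7 (F = -6 - 1 = -7)
d = -8 (d = 18 - 26 = -8)
n(S, l) = -170/287 (n(S, l) = (177 - 7)/(-8 - 279) = 170/(-287) = 170*(-1/287) = -170/287)
n(446, 72) - 286766/333188 = -170/287 - 286766/333188 = -170/287 - 1*143383/166594 = -170/287 - 143383/166594 = -69471901/47812478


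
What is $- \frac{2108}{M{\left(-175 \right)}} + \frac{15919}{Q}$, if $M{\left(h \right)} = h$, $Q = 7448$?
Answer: $\frac{2640887}{186200} \approx 14.183$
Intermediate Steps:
$- \frac{2108}{M{\left(-175 \right)}} + \frac{15919}{Q} = - \frac{2108}{-175} + \frac{15919}{7448} = \left(-2108\right) \left(- \frac{1}{175}\right) + 15919 \cdot \frac{1}{7448} = \frac{2108}{175} + \frac{15919}{7448} = \frac{2640887}{186200}$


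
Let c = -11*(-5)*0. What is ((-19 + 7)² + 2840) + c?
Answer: 2984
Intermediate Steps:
c = 0 (c = 55*0 = 0)
((-19 + 7)² + 2840) + c = ((-19 + 7)² + 2840) + 0 = ((-12)² + 2840) + 0 = (144 + 2840) + 0 = 2984 + 0 = 2984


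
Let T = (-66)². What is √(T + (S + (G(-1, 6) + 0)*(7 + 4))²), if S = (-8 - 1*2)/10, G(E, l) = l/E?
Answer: √8845 ≈ 94.048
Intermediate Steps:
S = -1 (S = (-8 - 2)*(⅒) = -10*⅒ = -1)
T = 4356
√(T + (S + (G(-1, 6) + 0)*(7 + 4))²) = √(4356 + (-1 + (6/(-1) + 0)*(7 + 4))²) = √(4356 + (-1 + (6*(-1) + 0)*11)²) = √(4356 + (-1 + (-6 + 0)*11)²) = √(4356 + (-1 - 6*11)²) = √(4356 + (-1 - 66)²) = √(4356 + (-67)²) = √(4356 + 4489) = √8845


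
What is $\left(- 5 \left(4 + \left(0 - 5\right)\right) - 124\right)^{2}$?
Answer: $14161$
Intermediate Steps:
$\left(- 5 \left(4 + \left(0 - 5\right)\right) - 124\right)^{2} = \left(- 5 \left(4 - 5\right) - 124\right)^{2} = \left(\left(-5\right) \left(-1\right) - 124\right)^{2} = \left(5 - 124\right)^{2} = \left(-119\right)^{2} = 14161$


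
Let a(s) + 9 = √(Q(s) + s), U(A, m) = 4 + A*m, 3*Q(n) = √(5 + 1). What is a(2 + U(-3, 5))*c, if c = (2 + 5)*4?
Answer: -252 + 28*I*√(81 - 3*√6)/3 ≈ -252.0 + 80.099*I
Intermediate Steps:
Q(n) = √6/3 (Q(n) = √(5 + 1)/3 = √6/3)
c = 28 (c = 7*4 = 28)
a(s) = -9 + √(s + √6/3) (a(s) = -9 + √(√6/3 + s) = -9 + √(s + √6/3))
a(2 + U(-3, 5))*c = (-9 + √(3*√6 + 9*(2 + (4 - 3*5)))/3)*28 = (-9 + √(3*√6 + 9*(2 + (4 - 15)))/3)*28 = (-9 + √(3*√6 + 9*(2 - 11))/3)*28 = (-9 + √(3*√6 + 9*(-9))/3)*28 = (-9 + √(3*√6 - 81)/3)*28 = (-9 + √(-81 + 3*√6)/3)*28 = -252 + 28*√(-81 + 3*√6)/3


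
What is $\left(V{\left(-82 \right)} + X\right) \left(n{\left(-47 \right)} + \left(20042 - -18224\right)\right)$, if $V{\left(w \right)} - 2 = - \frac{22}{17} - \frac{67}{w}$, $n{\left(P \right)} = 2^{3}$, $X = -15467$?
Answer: $- \frac{412572190875}{697} \approx -5.9193 \cdot 10^{8}$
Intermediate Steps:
$n{\left(P \right)} = 8$
$V{\left(w \right)} = \frac{12}{17} - \frac{67}{w}$ ($V{\left(w \right)} = 2 - \left(\frac{22}{17} + \frac{67}{w}\right) = \frac{12}{17} - \frac{67}{w}$)
$\left(V{\left(-82 \right)} + X\right) \left(n{\left(-47 \right)} + \left(20042 - -18224\right)\right) = \left(\left(\frac{12}{17} - \frac{67}{-82}\right) - 15467\right) \left(8 + \left(20042 - -18224\right)\right) = \left(\left(\frac{12}{17} - - \frac{67}{82}\right) - 15467\right) \left(8 + \left(20042 + 18224\right)\right) = \left(\left(\frac{12}{17} + \frac{67}{82}\right) - 15467\right) \left(8 + 38266\right) = \left(\frac{2123}{1394} - 15467\right) 38274 = \left(- \frac{21558875}{1394}\right) 38274 = - \frac{412572190875}{697}$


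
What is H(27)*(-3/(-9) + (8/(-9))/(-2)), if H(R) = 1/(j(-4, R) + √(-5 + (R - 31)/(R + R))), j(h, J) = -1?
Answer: -21/164 - 7*I*√411/492 ≈ -0.12805 - 0.28844*I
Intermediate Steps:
H(R) = 1/(-1 + √(-5 + (-31 + R)/(2*R))) (H(R) = 1/(-1 + √(-5 + (R - 31)/(R + R))) = 1/(-1 + √(-5 + (-31 + R)/((2*R)))) = 1/(-1 + √(-5 + (-31 + R)*(1/(2*R)))) = 1/(-1 + √(-5 + (-31 + R)/(2*R))))
H(27)*(-3/(-9) + (8/(-9))/(-2)) = (2/(-2 + √2*√(-9 - 31/27)))*(-3/(-9) + (8/(-9))/(-2)) = (2/(-2 + √2*√(-9 - 31*1/27)))*(-3*(-⅑) + (8*(-⅑))*(-½)) = (2/(-2 + √2*√(-9 - 31/27)))*(⅓ - 8/9*(-½)) = (2/(-2 + √2*√(-274/27)))*(⅓ + 4/9) = (2/(-2 + √2*(I*√822/9)))*(7/9) = (2/(-2 + 2*I*√411/9))*(7/9) = 14/(9*(-2 + 2*I*√411/9))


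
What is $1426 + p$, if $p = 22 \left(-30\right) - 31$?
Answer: $735$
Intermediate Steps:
$p = -691$ ($p = -660 - 31 = -691$)
$1426 + p = 1426 - 691 = 735$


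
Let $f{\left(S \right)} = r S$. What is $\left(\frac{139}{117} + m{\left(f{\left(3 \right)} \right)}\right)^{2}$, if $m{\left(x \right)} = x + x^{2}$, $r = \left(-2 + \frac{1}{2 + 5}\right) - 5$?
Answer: $\frac{5359164810169}{32867289} \approx 1.6305 \cdot 10^{5}$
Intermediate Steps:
$r = - \frac{48}{7}$ ($r = \left(-2 + \frac{1}{7}\right) - 5 = - \frac{13}{7} - 5 = - \frac{48}{7} \approx -6.8571$)
$f{\left(S \right)} = - \frac{48 S}{7}$
$\left(\frac{139}{117} + m{\left(f{\left(3 \right)} \right)}\right)^{2} = \left(\frac{139}{117} + \left(- \frac{48}{7}\right) 3 \left(1 - \frac{144}{7}\right)\right)^{2} = \left(139 \cdot \frac{1}{117} - \frac{144 \left(1 - \frac{144}{7}\right)}{7}\right)^{2} = \left(\frac{139}{117} - - \frac{19728}{49}\right)^{2} = \left(\frac{139}{117} + \frac{19728}{49}\right)^{2} = \left(\frac{2314987}{5733}\right)^{2} = \frac{5359164810169}{32867289}$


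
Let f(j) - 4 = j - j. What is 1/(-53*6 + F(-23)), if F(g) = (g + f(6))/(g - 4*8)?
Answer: -55/17471 ≈ -0.0031481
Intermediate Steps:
f(j) = 4 (f(j) = 4 + (j - j) = 4 + 0 = 4)
F(g) = (4 + g)/(-32 + g) (F(g) = (g + 4)/(g - 4*8) = (4 + g)/(g - 32) = (4 + g)/(-32 + g))
1/(-53*6 + F(-23)) = 1/(-53*6 + (4 - 23)/(-32 - 23)) = 1/(-318 - 19/(-55)) = 1/(-318 - 1/55*(-19)) = 1/(-318 + 19/55) = 1/(-17471/55) = -55/17471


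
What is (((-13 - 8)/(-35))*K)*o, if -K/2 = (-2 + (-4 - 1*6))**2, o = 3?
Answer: -2592/5 ≈ -518.40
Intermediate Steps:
K = -288 (K = -2*(-2 + (-4 - 1*6))**2 = -2*(-2 + (-4 - 6))**2 = -2*(-2 - 10)**2 = -2*(-12)**2 = -2*144 = -288)
(((-13 - 8)/(-35))*K)*o = (((-13 - 8)/(-35))*(-288))*3 = (-21*(-1/35)*(-288))*3 = ((3/5)*(-288))*3 = -864/5*3 = -2592/5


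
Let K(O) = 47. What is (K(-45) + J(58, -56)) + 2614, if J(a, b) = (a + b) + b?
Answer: 2607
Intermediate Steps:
J(a, b) = a + 2*b
(K(-45) + J(58, -56)) + 2614 = (47 + (58 + 2*(-56))) + 2614 = (47 + (58 - 112)) + 2614 = (47 - 54) + 2614 = -7 + 2614 = 2607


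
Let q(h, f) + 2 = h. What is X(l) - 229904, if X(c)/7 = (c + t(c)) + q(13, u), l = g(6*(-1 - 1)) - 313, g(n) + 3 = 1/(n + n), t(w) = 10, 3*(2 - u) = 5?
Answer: -5567263/24 ≈ -2.3197e+5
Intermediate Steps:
u = 1/3 (u = 2 - 1/3*5 = 2 - 5/3 = 1/3 ≈ 0.33333)
q(h, f) = -2 + h
g(n) = -3 + 1/(2*n) (g(n) = -3 + 1/(n + n) = -3 + 1/(2*n))
l = -7585/24 (l = (-3 + 1/(2*((6*(-1 - 1))))) - 313 = (-3 + 1/(2*((6*(-2))))) - 313 = (-3 + (1/2)/(-12)) - 313 = (-3 + (1/2)*(-1/12)) - 313 = (-3 - 1/24) - 313 = -73/24 - 313 = -7585/24 ≈ -316.04)
X(c) = 147 + 7*c (X(c) = 7*((c + 10) + (-2 + 13)) = 7*((10 + c) + 11) = 7*(21 + c) = 147 + 7*c)
X(l) - 229904 = (147 + 7*(-7585/24)) - 229904 = (147 - 53095/24) - 229904 = -49567/24 - 229904 = -5567263/24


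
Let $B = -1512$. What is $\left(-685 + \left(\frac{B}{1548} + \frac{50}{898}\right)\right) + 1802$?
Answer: $\frac{21548136}{19307} \approx 1116.1$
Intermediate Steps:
$\left(-685 + \left(\frac{B}{1548} + \frac{50}{898}\right)\right) + 1802 = \left(-685 + \left(- \frac{1512}{1548} + \frac{50}{898}\right)\right) + 1802 = \left(-685 + \left(\left(-1512\right) \frac{1}{1548} + 50 \cdot \frac{1}{898}\right)\right) + 1802 = \left(-685 + \left(- \frac{42}{43} + \frac{25}{449}\right)\right) + 1802 = \left(-685 - \frac{17783}{19307}\right) + 1802 = - \frac{13243078}{19307} + 1802 = \frac{21548136}{19307}$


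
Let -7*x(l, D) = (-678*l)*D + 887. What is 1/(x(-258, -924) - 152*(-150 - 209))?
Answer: 7/162010865 ≈ 4.3207e-8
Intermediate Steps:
x(l, D) = -887/7 + 678*D*l/7 (x(l, D) = -((-678*l)*D + 887)/7 = -(-678*D*l + 887)/7 = -(887 - 678*D*l)/7 = -887/7 + 678*D*l/7)
1/(x(-258, -924) - 152*(-150 - 209)) = 1/((-887/7 + (678/7)*(-924)*(-258)) - 152*(-150 - 209)) = 1/((-887/7 + 23089968) - 152*(-359)) = 1/(161628889/7 + 54568) = 1/(162010865/7) = 7/162010865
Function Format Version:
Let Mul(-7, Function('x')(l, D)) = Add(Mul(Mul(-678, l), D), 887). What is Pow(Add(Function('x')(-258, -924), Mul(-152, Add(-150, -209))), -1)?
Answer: Rational(7, 162010865) ≈ 4.3207e-8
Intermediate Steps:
Function('x')(l, D) = Add(Rational(-887, 7), Mul(Rational(678, 7), D, l)) (Function('x')(l, D) = Mul(Rational(-1, 7), Add(Mul(Mul(-678, l), D), 887)) = Mul(Rational(-1, 7), Add(Mul(-678, D, l), 887)) = Mul(Rational(-1, 7), Add(887, Mul(-678, D, l))) = Add(Rational(-887, 7), Mul(Rational(678, 7), D, l)))
Pow(Add(Function('x')(-258, -924), Mul(-152, Add(-150, -209))), -1) = Pow(Add(Add(Rational(-887, 7), Mul(Rational(678, 7), -924, -258)), Mul(-152, Add(-150, -209))), -1) = Pow(Add(Add(Rational(-887, 7), 23089968), Mul(-152, -359)), -1) = Pow(Add(Rational(161628889, 7), 54568), -1) = Pow(Rational(162010865, 7), -1) = Rational(7, 162010865)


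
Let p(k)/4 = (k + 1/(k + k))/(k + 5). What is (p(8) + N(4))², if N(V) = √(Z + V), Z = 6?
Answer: 43681/2704 + 129*√10/26 ≈ 31.844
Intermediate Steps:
N(V) = √(6 + V)
p(k) = 4*(k + 1/(2*k))/(5 + k) (p(k) = 4*((k + 1/(k + k))/(k + 5)) = 4*((k + 1/(2*k))/(5 + k)) = 4*(k + 1/(2*k))/(5 + k))
(p(8) + N(4))² = (2*(1 + 2*8²)/(8*(5 + 8)) + √(6 + 4))² = (2*(⅛)*(1 + 2*64)/13 + √10)² = (2*(⅛)*(1/13)*(1 + 128) + √10)² = (2*(⅛)*(1/13)*129 + √10)² = (129/52 + √10)²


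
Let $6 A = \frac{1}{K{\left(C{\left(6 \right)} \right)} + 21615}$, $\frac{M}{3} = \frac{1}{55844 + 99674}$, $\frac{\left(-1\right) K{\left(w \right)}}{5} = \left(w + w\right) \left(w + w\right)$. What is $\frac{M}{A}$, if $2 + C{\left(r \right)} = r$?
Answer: $\frac{191655}{77759} \approx 2.4647$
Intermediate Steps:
$C{\left(r \right)} = -2 + r$
$K{\left(w \right)} = - 20 w^{2}$ ($K{\left(w \right)} = - 5 \left(w + w\right) \left(w + w\right) = - 5 \cdot 2 w 2 w = - 5 \cdot 4 w^{2} = - 20 w^{2}$)
$M = \frac{3}{155518}$ ($M = \frac{3}{55844 + 99674} = \frac{3}{155518} \approx 1.929 \cdot 10^{-5}$)
$A = \frac{1}{127770}$ ($A = \frac{1}{6 \left(- 20 \left(-2 + 6\right)^{2} + 21615\right)} = \frac{1}{6 \left(- 20 \cdot 4^{2} + 21615\right)} = \frac{1}{6 \left(\left(-20\right) 16 + 21615\right)} = \frac{1}{6 \left(-320 + 21615\right)} = \frac{1}{6 \cdot 21295} = \frac{1}{6} \cdot \frac{1}{21295} = \frac{1}{127770} \approx 7.8266 \cdot 10^{-6}$)
$\frac{M}{A} = \frac{3 \frac{1}{\frac{1}{127770}}}{155518} = \frac{3}{155518} \cdot 127770 = \frac{191655}{77759}$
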